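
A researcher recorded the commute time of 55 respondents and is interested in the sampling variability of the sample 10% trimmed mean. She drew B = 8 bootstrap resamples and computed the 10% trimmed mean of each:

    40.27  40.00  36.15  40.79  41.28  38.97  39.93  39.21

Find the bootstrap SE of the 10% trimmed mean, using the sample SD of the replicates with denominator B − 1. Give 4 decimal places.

Bootstrap SE is the standard deviation of the 8 replicate 10% trimmed means.
Mean of replicates: (40.27 + 40.00 + 36.15 + 40.79 + 41.28 + 38.97 + 39.93 + 39.21) / 8 = 316.60000 / 8 = 39.57500
Sum of squared deviations: (+0.69500)² + (+0.42500)² + (−3.42500)² + (+1.21500)² + (+1.70500)² + (−0.60500)² + (+0.35500)² + (−0.36500)² = 17.40280
Variance = 17.40280 / 7 = 2.48611
SE* = √2.48611

SE* = 1.5767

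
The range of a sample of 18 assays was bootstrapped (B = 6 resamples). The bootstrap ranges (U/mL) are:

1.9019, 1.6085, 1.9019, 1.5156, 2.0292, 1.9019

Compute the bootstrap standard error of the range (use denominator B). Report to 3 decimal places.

SE* = 0.183

Bootstrap SE is the standard deviation of the 6 replicate ranges.
Mean of replicates: (1.9019 + 1.6085 + 1.9019 + 1.5156 + 2.0292 + 1.9019) / 6 = 10.85900 / 6 = 1.80983
Sum of squared deviations: (+0.09207)² + (−0.20133)² + (+0.09207)² + (−0.29423)² + (+0.21937)² + (+0.09207)² = 0.20066
Variance = 0.20066 / 6 = 0.03344
SE* = √0.03344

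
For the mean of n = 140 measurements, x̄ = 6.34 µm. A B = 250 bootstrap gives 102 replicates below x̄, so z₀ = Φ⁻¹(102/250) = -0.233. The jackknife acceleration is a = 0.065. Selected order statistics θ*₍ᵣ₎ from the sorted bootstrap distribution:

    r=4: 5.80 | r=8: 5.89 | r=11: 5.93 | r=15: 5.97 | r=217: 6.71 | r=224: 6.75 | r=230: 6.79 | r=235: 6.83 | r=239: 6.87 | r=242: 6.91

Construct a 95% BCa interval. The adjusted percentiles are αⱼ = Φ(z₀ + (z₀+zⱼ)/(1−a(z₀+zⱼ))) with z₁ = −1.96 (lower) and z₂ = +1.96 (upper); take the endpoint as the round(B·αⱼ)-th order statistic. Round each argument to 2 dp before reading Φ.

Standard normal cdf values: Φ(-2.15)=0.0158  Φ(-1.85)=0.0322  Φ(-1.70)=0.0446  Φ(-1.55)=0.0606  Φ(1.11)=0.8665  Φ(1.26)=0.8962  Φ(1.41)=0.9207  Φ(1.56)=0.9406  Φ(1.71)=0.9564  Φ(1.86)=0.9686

(5.80, 6.87)

Lower: z₀ + z₁ = -0.233 + (-1.960) = -2.193; 1 − a(z₀+z₁) = 1 − (0.065)(-2.193) = 1.1425; argument = -0.233 + (-2.193)/1.1425 = -2.1524 → -2.15.
α₁ = Φ(-2.15) = 0.0158; rank = round(250 × 0.0158) = 4; θ*₍4₎ = 5.80.
Upper: z₀ + z₂ = 1.727; 1 − a(z₀+z₂) = 0.8877; argument = 1.7124 → 1.71; α₂ = 0.9564; rank = 239; θ*₍239₎ = 6.87.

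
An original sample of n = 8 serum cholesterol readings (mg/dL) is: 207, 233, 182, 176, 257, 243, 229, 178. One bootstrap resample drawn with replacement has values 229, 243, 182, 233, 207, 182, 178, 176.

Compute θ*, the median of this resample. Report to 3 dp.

θ* = 194.500

Sorted: 176, 178, 182, 182, 207, 229, 233, 243
Median = average of the two middle values = 194.500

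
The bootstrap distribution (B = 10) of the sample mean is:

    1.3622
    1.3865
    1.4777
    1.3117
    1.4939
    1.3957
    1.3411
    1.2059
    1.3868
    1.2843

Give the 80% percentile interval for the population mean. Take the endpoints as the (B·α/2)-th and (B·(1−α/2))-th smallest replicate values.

(1.2059, 1.4777)

Sorted replicates: 1.2059, 1.2843, 1.3117, 1.3411, 1.3622, 1.3865, 1.3868, 1.3957, 1.4777, 1.4939
α = 0.20; lower rank = 10 × 0.100 = 1; upper rank = 10 × 0.900 = 9.
The 1st smallest replicate is 1.2059; the 9th is 1.4777.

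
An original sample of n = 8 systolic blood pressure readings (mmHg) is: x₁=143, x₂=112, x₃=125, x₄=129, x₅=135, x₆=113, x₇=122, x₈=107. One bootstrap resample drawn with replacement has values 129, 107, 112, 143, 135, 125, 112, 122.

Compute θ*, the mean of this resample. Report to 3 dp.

Mean = (129 + 107 + 112 + 143 + 135 + 125 + 112 + 122) / 8 = 985.0 / 8 = 123.125

θ* = 123.125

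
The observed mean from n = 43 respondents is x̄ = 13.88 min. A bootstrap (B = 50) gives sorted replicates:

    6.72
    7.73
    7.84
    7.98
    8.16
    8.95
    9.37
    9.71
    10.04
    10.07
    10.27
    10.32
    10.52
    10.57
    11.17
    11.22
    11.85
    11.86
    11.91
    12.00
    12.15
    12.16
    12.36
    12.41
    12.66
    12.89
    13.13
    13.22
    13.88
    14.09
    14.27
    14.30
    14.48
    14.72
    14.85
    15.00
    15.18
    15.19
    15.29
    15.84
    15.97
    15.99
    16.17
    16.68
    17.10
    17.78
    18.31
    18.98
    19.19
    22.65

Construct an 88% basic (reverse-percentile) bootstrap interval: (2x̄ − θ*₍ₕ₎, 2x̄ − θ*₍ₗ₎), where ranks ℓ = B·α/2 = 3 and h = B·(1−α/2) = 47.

Percentile endpoints at ranks 3 and 47: θ*₍3₎ = 7.84, θ*₍47₎ = 18.31.
Basic interval reflects these around x̄:
  lower = 2 × 13.88 − 18.31 = 9.45
  upper = 2 × 13.88 − 7.84 = 19.92

(9.45, 19.92)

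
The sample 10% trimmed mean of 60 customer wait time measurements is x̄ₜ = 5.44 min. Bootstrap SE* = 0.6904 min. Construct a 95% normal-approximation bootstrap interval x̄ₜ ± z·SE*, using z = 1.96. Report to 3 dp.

Margin = 1.96 × 0.6904 = 1.3532
Interval: 5.44 ± 1.3532

(4.087, 6.793)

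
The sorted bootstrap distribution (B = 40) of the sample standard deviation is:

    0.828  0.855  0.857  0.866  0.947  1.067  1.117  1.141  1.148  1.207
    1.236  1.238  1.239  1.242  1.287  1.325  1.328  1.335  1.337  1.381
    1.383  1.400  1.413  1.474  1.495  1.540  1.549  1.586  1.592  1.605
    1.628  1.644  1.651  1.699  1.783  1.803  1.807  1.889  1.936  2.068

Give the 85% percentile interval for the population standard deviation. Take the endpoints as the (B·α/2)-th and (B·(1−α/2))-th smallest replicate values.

α = 0.15; lower rank = 40 × 0.075 = 3; upper rank = 40 × 0.925 = 37.
The 3rd smallest replicate is 0.857; the 37th is 1.807.

(0.857, 1.807)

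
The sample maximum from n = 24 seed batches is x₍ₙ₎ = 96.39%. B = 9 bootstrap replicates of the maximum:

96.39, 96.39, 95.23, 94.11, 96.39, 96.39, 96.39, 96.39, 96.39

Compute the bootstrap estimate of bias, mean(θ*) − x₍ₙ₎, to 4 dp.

bias = −0.3822

mean(θ*) = (96.39 + 96.39 + 95.23 + 94.11 + 96.39 + 96.39 + 96.39 + 96.39 + 96.39) / 9 = 96.00778
bias = 96.00778 − 96.39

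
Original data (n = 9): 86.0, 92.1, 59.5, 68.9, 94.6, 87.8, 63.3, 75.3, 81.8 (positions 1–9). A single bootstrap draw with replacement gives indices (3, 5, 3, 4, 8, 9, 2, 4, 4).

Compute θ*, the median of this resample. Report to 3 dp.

Resample values: 59.5, 94.6, 59.5, 68.9, 75.3, 81.8, 92.1, 68.9, 68.9.
Sorted: 59.5, 59.5, 68.9, 68.9, 68.9, 75.3, 81.8, 92.1, 94.6
Median = middle value = 68.900

θ* = 68.900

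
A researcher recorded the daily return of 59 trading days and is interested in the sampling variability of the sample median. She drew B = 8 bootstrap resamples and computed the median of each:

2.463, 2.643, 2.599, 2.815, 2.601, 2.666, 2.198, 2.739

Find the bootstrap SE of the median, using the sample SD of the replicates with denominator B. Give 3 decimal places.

Bootstrap SE is the standard deviation of the 8 replicate medians.
Mean of replicates: (2.463 + 2.643 + 2.599 + 2.815 + 2.601 + 2.666 + 2.198 + 2.739) / 8 = 20.7240 / 8 = 2.5905
Sum of squared deviations: (−0.1275)² + (+0.0525)² + (+0.0085)² + (+0.2245)² + (+0.0105)² + (+0.0755)² + (−0.3925)² + (+0.1485)² = 0.2514
Variance = 0.2514 / 8 = 0.0314
SE* = √0.0314

SE* = 0.177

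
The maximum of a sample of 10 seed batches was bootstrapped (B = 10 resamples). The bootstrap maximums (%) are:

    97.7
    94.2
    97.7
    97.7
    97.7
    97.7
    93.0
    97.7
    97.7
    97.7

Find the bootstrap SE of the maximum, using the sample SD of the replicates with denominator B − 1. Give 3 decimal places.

SE* = 1.752

Bootstrap SE is the standard deviation of the 10 replicate maximums.
Mean of replicates: (97.7 + 94.2 + 97.7 + 97.7 + 97.7 + 97.7 + 93.0 + 97.7 + 97.7 + 97.7) / 10 = 968.8000 / 10 = 96.8800
Sum of squared deviations: (+0.8200)² + (−2.6800)² + (+0.8200)² + (+0.8200)² + (+0.8200)² + (+0.8200)² + (−3.8800)² + (+0.8200)² + (+0.8200)² + (+0.8200)² = 27.6160
Variance = 27.6160 / 9 = 3.0684
SE* = √3.0684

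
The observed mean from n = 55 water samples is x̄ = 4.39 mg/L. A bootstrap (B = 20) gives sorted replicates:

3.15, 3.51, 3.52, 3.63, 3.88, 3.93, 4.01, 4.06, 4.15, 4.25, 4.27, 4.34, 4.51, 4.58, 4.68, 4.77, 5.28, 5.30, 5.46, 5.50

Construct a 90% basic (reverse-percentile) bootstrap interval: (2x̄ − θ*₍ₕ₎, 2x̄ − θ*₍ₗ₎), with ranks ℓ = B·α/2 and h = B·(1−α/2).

(3.32, 5.63)

Percentile endpoints at ranks 1 and 19: θ*₍1₎ = 3.15, θ*₍19₎ = 5.46.
Basic interval reflects these around x̄:
  lower = 2 × 4.39 − 5.46 = 3.32
  upper = 2 × 4.39 − 3.15 = 5.63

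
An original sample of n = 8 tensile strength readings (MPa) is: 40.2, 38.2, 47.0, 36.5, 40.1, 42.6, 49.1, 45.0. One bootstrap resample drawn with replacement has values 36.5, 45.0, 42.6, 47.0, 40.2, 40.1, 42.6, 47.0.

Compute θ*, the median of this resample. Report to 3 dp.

θ* = 42.600

Sorted: 36.5, 40.1, 40.2, 42.6, 42.6, 45.0, 47.0, 47.0
Median = average of the two middle values = 42.600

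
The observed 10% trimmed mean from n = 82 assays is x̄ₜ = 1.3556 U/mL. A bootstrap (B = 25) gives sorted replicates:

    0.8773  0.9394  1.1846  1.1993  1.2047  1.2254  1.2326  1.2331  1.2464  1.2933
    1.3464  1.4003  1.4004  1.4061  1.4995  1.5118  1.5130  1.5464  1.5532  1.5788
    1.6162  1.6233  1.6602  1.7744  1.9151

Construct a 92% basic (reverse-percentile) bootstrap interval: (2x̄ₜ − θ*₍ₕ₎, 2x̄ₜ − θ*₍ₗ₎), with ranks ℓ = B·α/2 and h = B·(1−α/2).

Percentile endpoints at ranks 1 and 24: θ*₍1₎ = 0.8773, θ*₍24₎ = 1.7744.
Basic interval reflects these around x̄ₜ:
  lower = 2 × 1.3556 − 1.7744 = 0.9368
  upper = 2 × 1.3556 − 0.8773 = 1.8339

(0.9368, 1.8339)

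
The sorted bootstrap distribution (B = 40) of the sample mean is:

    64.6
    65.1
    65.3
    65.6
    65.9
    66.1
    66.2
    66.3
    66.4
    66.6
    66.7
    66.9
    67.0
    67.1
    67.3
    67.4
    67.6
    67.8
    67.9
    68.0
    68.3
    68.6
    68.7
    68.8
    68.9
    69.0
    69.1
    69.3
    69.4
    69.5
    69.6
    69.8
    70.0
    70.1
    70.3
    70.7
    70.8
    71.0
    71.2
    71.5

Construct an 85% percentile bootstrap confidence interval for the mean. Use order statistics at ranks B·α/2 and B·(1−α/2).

(65.3, 70.8)

α = 0.15; lower rank = 40 × 0.075 = 3; upper rank = 40 × 0.925 = 37.
The 3rd smallest replicate is 65.3; the 37th is 70.8.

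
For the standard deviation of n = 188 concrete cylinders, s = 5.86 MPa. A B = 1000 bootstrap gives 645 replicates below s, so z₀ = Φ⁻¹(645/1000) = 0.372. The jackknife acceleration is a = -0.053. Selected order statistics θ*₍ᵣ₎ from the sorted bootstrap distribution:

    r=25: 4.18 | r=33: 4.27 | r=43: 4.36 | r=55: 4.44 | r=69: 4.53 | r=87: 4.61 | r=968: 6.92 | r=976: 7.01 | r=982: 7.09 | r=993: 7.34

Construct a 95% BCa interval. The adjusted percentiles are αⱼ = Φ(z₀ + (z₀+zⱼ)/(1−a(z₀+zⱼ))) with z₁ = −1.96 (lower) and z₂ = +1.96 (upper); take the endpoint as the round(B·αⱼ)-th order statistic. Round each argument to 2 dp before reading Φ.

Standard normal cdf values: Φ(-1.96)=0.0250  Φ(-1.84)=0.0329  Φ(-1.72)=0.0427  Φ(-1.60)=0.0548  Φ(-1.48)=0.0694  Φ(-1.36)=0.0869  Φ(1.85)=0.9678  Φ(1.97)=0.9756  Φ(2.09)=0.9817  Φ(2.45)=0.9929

Lower: z₀ + z₁ = 0.372 + (-1.960) = -1.588; 1 − a(z₀+z₁) = 1 − (-0.053)(-1.588) = 0.9158; argument = 0.372 + (-1.588)/0.9158 = -1.3619 → -1.36.
α₁ = Φ(-1.36) = 0.0869; rank = round(1000 × 0.0869) = 87; θ*₍87₎ = 4.61.
Upper: z₀ + z₂ = 2.332; 1 − a(z₀+z₂) = 1.1236; argument = 2.4475 → 2.45; α₂ = 0.9929; rank = 993; θ*₍993₎ = 7.34.

(4.61, 7.34)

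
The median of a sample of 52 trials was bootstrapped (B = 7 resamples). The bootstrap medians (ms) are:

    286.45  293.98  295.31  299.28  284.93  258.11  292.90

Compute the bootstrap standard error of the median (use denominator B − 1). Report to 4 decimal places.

SE* = 13.7965

Bootstrap SE is the standard deviation of the 7 replicate medians.
Mean of replicates: (286.45 + 293.98 + 295.31 + 299.28 + 284.93 + 258.11 + 292.90) / 7 = 2010.96000 / 7 = 287.28000
Sum of squared deviations: (−0.83000)² + (+6.70000)² + (+8.03000)² + (+12.00000)² + (−2.35000)² + (−29.17000)² + (+5.62000)² = 1142.05560
Variance = 1142.05560 / 6 = 190.34260
SE* = √190.34260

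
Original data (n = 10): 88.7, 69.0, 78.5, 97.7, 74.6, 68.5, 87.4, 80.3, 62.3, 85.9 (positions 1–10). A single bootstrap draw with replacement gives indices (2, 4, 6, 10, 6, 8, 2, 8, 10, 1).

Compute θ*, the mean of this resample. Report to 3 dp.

Resample values: 69.0, 97.7, 68.5, 85.9, 68.5, 80.3, 69.0, 80.3, 85.9, 88.7.
Mean = (69.0 + 97.7 + 68.5 + 85.9 + 68.5 + 80.3 + 69.0 + 80.3 + 85.9 + 88.7) / 10 = 793.80 / 10 = 79.380

θ* = 79.380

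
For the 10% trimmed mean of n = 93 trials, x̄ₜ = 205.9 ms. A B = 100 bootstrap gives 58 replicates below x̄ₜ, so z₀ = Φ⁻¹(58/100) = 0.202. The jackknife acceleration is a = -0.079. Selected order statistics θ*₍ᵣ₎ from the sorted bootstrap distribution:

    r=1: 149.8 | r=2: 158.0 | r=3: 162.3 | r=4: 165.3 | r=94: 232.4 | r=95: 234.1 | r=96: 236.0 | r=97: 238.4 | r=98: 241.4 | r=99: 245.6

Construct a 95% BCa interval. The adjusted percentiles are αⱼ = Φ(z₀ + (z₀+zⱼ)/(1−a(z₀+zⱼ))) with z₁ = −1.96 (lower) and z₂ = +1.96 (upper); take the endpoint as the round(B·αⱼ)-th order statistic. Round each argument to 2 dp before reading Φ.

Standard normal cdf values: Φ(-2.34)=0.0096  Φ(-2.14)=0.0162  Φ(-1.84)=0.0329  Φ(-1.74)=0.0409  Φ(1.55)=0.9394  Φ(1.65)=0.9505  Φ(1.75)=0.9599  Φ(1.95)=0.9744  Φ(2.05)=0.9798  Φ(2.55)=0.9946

Lower: z₀ + z₁ = 0.202 + (-1.960) = -1.758; 1 − a(z₀+z₁) = 1 − (-0.079)(-1.758) = 0.8611; argument = 0.202 + (-1.758)/0.8611 = -1.8395 → -1.84.
α₁ = Φ(-1.84) = 0.0329; rank = round(100 × 0.0329) = 3; θ*₍3₎ = 162.3.
Upper: z₀ + z₂ = 2.162; 1 − a(z₀+z₂) = 1.1708; argument = 2.0486 → 2.05; α₂ = 0.9798; rank = 98; θ*₍98₎ = 241.4.

(162.3, 241.4)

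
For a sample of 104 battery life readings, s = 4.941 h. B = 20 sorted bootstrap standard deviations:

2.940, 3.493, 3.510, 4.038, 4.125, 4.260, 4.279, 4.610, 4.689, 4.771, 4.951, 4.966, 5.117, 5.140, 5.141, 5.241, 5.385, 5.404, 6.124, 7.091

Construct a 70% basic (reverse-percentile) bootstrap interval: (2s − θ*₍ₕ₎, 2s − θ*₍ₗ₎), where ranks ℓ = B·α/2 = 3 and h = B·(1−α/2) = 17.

(4.497, 6.372)

Percentile endpoints at ranks 3 and 17: θ*₍3₎ = 3.510, θ*₍17₎ = 5.385.
Basic interval reflects these around s:
  lower = 2 × 4.941 − 5.385 = 4.497
  upper = 2 × 4.941 − 3.510 = 6.372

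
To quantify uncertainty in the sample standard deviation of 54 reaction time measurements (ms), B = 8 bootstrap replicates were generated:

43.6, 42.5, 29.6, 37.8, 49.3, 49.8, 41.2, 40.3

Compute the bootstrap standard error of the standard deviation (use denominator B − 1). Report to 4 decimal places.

Bootstrap SE is the standard deviation of the 8 replicate standard deviations.
Mean of replicates: (43.6 + 42.5 + 29.6 + 37.8 + 49.3 + 49.8 + 41.2 + 40.3) / 8 = 334.10000 / 8 = 41.76250
Sum of squared deviations: (+1.83750)² + (+0.73750)² + (−12.16250)² + (−3.96250)² + (+7.53750)² + (+8.03750)² + (−0.56250)² + (−1.46250)² = 291.41875
Variance = 291.41875 / 7 = 41.63125
SE* = √41.63125

SE* = 6.4522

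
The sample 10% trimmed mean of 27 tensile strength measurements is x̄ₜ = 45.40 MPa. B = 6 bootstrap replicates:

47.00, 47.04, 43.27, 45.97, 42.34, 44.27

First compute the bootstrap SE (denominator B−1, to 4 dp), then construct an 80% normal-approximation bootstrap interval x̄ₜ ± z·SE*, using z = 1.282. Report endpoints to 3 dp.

Mean of replicates = 44.9817; sum of squared deviations = 19.7019; SE* = √(19.7019/5) = 1.9850
Margin = 1.282 × 1.9850 = 2.5448
Interval: 45.40 ± 2.5448

(42.855, 47.945)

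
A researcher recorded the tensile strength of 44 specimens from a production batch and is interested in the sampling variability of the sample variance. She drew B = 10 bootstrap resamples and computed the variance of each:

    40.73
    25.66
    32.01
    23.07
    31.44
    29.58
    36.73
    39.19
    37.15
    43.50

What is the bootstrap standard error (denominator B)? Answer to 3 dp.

Bootstrap SE is the standard deviation of the 10 replicate variances.
Mean of replicates: (40.73 + 25.66 + 32.01 + 23.07 + 31.44 + 29.58 + 36.73 + 39.19 + 37.15 + 43.50) / 10 = 339.0600 / 10 = 33.9060
Sum of squared deviations: (+6.8240)² + (−8.2460)² + (−1.8960)² + (−10.8360)² + (−2.4660)² + (−4.3260)² + (+2.8240)² + (+5.2840)² + (+3.2440)² + (+9.5940)² = 398.8366
Variance = 398.8366 / 10 = 39.8837
SE* = √39.8837

SE* = 6.315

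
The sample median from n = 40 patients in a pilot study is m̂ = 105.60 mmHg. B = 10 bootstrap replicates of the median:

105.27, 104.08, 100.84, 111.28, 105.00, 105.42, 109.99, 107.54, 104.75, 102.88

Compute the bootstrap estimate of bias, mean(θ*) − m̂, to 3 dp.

mean(θ*) = (105.27 + 104.08 + 100.84 + 111.28 + 105.00 + 105.42 + 109.99 + 107.54 + 104.75 + 102.88) / 10 = 105.7050
bias = 105.7050 − 105.60

bias = +0.105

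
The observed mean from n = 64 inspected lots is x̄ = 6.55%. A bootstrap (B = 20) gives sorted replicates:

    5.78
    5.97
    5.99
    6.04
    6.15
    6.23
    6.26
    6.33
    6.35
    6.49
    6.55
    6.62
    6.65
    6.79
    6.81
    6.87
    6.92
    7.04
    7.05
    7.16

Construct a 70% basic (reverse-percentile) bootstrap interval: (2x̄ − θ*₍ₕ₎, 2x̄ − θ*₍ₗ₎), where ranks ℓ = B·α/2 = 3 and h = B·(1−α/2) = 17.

Percentile endpoints at ranks 3 and 17: θ*₍3₎ = 5.99, θ*₍17₎ = 6.92.
Basic interval reflects these around x̄:
  lower = 2 × 6.55 − 6.92 = 6.18
  upper = 2 × 6.55 − 5.99 = 7.11

(6.18, 7.11)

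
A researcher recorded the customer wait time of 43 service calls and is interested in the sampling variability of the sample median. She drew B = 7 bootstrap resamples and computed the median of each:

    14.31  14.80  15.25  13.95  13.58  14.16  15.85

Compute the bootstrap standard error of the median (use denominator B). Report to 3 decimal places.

SE* = 0.732

Bootstrap SE is the standard deviation of the 7 replicate medians.
Mean of replicates: (14.31 + 14.80 + 15.25 + 13.95 + 13.58 + 14.16 + 15.85) / 7 = 101.9000 / 7 = 14.5571
Sum of squared deviations: (−0.2471)² + (+0.2429)² + (+0.6929)² + (−0.6071)² + (−0.9771)² + (−0.3971)² + (+1.2929)² = 3.7527
Variance = 3.7527 / 7 = 0.5361
SE* = √0.5361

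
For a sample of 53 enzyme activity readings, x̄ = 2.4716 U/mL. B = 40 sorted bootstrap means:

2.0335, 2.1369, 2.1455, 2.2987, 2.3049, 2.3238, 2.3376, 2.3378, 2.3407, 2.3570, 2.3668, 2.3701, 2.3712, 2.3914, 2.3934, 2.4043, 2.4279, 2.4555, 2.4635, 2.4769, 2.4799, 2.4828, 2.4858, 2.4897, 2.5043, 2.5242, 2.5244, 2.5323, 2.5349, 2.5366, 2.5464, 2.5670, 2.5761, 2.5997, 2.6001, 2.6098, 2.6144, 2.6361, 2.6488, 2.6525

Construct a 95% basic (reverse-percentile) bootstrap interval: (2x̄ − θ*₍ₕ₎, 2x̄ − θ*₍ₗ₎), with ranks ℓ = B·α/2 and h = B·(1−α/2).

Percentile endpoints at ranks 1 and 39: θ*₍1₎ = 2.0335, θ*₍39₎ = 2.6488.
Basic interval reflects these around x̄:
  lower = 2 × 2.4716 − 2.6488 = 2.2944
  upper = 2 × 2.4716 − 2.0335 = 2.9097

(2.2944, 2.9097)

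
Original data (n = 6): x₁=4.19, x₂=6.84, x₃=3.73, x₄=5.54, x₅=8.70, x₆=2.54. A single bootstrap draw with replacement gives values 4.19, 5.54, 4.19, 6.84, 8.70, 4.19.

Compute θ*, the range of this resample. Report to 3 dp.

θ* = 4.510

Range = 8.70 − 4.19 = 4.510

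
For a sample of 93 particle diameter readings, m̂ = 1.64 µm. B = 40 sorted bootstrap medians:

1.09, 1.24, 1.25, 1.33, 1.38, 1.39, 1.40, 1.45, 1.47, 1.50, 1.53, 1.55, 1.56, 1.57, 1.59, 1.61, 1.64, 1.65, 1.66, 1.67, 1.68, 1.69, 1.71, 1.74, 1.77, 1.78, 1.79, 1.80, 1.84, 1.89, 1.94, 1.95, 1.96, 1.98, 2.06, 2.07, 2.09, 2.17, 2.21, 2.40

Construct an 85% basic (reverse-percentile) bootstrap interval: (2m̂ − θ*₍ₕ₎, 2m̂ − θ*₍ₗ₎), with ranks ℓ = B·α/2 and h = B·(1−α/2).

Percentile endpoints at ranks 3 and 37: θ*₍3₎ = 1.25, θ*₍37₎ = 2.09.
Basic interval reflects these around m̂:
  lower = 2 × 1.64 − 2.09 = 1.19
  upper = 2 × 1.64 − 1.25 = 2.03

(1.19, 2.03)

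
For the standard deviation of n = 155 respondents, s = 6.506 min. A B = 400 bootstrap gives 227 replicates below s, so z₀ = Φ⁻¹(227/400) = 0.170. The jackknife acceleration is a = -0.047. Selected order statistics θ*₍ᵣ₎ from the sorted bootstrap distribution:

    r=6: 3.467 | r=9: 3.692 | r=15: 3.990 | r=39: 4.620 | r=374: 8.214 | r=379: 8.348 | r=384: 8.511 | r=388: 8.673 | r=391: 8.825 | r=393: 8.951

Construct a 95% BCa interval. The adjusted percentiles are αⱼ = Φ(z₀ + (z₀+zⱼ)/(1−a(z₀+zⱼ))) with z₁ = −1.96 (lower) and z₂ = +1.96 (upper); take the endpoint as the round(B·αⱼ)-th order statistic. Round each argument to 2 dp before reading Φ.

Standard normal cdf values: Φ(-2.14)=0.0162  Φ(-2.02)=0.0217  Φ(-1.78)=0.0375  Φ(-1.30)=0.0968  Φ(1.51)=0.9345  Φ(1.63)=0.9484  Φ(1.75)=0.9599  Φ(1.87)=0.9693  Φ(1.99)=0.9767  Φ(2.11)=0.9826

(3.990, 8.951)

Lower: z₀ + z₁ = 0.170 + (-1.960) = -1.790; 1 − a(z₀+z₁) = 1 − (-0.047)(-1.790) = 0.9159; argument = 0.170 + (-1.790)/0.9159 = -1.7844 → -1.78.
α₁ = Φ(-1.78) = 0.0375; rank = round(400 × 0.0375) = 15; θ*₍15₎ = 3.990.
Upper: z₀ + z₂ = 2.130; 1 − a(z₀+z₂) = 1.1001; argument = 2.1062 → 2.11; α₂ = 0.9826; rank = 393; θ*₍393₎ = 8.951.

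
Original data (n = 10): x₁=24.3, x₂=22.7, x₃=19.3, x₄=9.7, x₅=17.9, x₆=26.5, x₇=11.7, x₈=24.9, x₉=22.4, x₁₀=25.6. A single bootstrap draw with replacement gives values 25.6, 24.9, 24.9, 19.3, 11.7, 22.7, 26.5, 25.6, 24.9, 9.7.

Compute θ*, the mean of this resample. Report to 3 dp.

Mean = (25.6 + 24.9 + 24.9 + 19.3 + 11.7 + 22.7 + 26.5 + 25.6 + 24.9 + 9.7) / 10 = 215.80 / 10 = 21.580

θ* = 21.580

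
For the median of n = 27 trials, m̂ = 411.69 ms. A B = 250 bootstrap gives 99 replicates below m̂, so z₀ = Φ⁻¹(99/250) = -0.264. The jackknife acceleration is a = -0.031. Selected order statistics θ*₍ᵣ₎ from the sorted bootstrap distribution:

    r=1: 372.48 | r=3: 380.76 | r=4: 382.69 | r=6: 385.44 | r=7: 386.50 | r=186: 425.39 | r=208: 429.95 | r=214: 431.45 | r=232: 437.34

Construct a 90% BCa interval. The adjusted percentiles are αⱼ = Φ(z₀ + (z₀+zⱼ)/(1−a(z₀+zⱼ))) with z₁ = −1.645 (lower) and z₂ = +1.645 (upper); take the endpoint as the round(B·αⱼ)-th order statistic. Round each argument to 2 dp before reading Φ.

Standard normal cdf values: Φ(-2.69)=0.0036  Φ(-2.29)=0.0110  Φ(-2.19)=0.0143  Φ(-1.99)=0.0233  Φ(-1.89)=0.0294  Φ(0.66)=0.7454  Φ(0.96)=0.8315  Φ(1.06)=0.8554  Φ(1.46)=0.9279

Lower: z₀ + z₁ = -0.264 + (-1.645) = -1.909; 1 − a(z₀+z₁) = 1 − (-0.031)(-1.909) = 0.9408; argument = -0.264 + (-1.909)/0.9408 = -2.2931 → -2.29.
α₁ = Φ(-2.29) = 0.0110; rank = round(250 × 0.0110) = 3; θ*₍3₎ = 380.76.
Upper: z₀ + z₂ = 1.381; 1 − a(z₀+z₂) = 1.0428; argument = 1.0603 → 1.06; α₂ = 0.8554; rank = 214; θ*₍214₎ = 431.45.

(380.76, 431.45)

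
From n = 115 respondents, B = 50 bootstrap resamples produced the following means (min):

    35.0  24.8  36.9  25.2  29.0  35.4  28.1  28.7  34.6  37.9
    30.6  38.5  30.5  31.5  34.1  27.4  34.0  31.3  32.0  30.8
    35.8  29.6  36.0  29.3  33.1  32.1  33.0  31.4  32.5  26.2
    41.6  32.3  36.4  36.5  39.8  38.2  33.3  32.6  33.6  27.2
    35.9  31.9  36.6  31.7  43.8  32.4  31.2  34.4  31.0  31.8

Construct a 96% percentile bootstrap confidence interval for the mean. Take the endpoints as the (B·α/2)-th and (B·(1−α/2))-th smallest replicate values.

Sorted replicates: 24.8, 25.2, 26.2, 27.2, 27.4, 28.1, 28.7, 29.0, 29.3, 29.6, 30.5, 30.6, 30.8, 31.0, 31.2, 31.3, 31.4, 31.5, 31.7, 31.8, 31.9, 32.0, 32.1, 32.3, 32.4, 32.5, 32.6, 33.0, 33.1, 33.3, 33.6, 34.0, 34.1, 34.4, 34.6, 35.0, 35.4, 35.8, 35.9, 36.0, 36.4, 36.5, 36.6, 36.9, 37.9, 38.2, 38.5, 39.8, 41.6, 43.8
α = 0.04; lower rank = 50 × 0.020 = 1; upper rank = 50 × 0.980 = 49.
The 1st smallest replicate is 24.8; the 49th is 41.6.

(24.8, 41.6)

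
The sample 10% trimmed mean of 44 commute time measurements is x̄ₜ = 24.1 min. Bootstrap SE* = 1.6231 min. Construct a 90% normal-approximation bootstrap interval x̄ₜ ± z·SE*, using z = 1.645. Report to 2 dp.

Margin = 1.645 × 1.6231 = 2.670
Interval: 24.1 ± 2.670

(21.43, 26.77)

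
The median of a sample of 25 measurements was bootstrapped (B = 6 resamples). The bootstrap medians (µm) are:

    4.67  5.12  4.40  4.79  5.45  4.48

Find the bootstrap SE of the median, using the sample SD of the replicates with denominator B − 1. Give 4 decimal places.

Bootstrap SE is the standard deviation of the 6 replicate medians.
Mean of replicates: (4.67 + 5.12 + 4.40 + 4.79 + 5.45 + 4.48) / 6 = 28.91000 / 6 = 4.81833
Sum of squared deviations: (−0.14833)² + (+0.30167)² + (−0.41833)² + (−0.02833)² + (+0.63167)² + (−0.33833)² = 0.80228
Variance = 0.80228 / 5 = 0.16046
SE* = √0.16046

SE* = 0.4006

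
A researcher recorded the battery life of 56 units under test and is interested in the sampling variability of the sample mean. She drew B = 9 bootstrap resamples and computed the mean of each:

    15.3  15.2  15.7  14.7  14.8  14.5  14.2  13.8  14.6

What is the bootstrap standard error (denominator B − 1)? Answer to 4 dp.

Bootstrap SE is the standard deviation of the 9 replicate means.
Mean of replicates: (15.3 + 15.2 + 15.7 + 14.7 + 14.8 + 14.5 + 14.2 + 13.8 + 14.6) / 9 = 132.80000 / 9 = 14.75556
Sum of squared deviations: (+0.54444)² + (+0.44444)² + (+0.94444)² + (−0.05556)² + (+0.04444)² + (−0.25556)² + (−0.55556)² + (−0.95556)² + (−0.15556)² = 2.70222
Variance = 2.70222 / 8 = 0.33778
SE* = √0.33778

SE* = 0.5812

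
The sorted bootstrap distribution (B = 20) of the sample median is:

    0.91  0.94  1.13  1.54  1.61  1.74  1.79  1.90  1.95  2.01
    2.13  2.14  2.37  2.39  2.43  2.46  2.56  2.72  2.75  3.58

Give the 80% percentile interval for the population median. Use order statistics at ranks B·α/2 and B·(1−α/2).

α = 0.20; lower rank = 20 × 0.100 = 2; upper rank = 20 × 0.900 = 18.
The 2nd smallest replicate is 0.94; the 18th is 2.72.

(0.94, 2.72)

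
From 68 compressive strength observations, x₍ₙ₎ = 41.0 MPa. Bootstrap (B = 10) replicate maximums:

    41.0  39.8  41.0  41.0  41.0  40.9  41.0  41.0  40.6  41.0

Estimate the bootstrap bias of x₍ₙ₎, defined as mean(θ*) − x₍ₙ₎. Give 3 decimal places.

bias = −0.170

mean(θ*) = (41.0 + 39.8 + 41.0 + 41.0 + 41.0 + 40.9 + 41.0 + 41.0 + 40.6 + 41.0) / 10 = 40.8300
bias = 40.8300 − 41.0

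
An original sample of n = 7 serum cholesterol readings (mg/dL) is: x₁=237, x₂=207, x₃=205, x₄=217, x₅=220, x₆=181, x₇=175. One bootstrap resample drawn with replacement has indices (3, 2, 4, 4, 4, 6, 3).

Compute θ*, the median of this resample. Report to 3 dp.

θ* = 207.000

Resample values: 205, 207, 217, 217, 217, 181, 205.
Sorted: 181, 205, 205, 207, 217, 217, 217
Median = middle value = 207.000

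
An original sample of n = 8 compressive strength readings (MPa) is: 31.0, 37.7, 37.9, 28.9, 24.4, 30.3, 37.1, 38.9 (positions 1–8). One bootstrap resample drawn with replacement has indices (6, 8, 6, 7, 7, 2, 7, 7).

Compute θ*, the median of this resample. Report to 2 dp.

Resample values: 30.3, 38.9, 30.3, 37.1, 37.1, 37.7, 37.1, 37.1.
Sorted: 30.3, 30.3, 37.1, 37.1, 37.1, 37.1, 37.7, 38.9
Median = average of the two middle values = 37.10

θ* = 37.10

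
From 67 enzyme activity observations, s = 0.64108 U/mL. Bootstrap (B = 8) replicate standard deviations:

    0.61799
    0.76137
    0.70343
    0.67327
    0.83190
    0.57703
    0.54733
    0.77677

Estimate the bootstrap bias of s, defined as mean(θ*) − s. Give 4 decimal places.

bias = +0.0451

mean(θ*) = (0.61799 + 0.76137 + 0.70343 + 0.67327 + 0.83190 + 0.57703 + 0.54733 + 0.77677) / 8 = 0.68614
bias = 0.68614 − 0.64108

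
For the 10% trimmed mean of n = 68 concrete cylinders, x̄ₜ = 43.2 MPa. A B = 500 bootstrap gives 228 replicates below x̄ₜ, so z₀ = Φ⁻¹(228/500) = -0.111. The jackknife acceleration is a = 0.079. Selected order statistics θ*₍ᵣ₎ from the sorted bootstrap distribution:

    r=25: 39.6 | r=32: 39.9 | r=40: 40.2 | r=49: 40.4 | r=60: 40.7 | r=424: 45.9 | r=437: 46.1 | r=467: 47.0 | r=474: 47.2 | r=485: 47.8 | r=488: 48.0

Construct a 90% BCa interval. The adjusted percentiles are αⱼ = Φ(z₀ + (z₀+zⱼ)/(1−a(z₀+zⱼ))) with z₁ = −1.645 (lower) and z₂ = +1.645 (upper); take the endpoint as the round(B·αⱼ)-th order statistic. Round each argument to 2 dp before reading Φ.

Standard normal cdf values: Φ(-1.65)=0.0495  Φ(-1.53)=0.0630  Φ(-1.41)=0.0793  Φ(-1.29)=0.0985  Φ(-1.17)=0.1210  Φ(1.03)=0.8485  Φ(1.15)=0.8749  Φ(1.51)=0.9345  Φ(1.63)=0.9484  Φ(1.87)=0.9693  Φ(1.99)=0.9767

(39.6, 47.2)

Lower: z₀ + z₁ = -0.111 + (-1.645) = -1.756; 1 − a(z₀+z₁) = 1 − (0.079)(-1.756) = 1.1387; argument = -0.111 + (-1.756)/1.1387 = -1.6531 → -1.65.
α₁ = Φ(-1.65) = 0.0495; rank = round(500 × 0.0495) = 25; θ*₍25₎ = 39.6.
Upper: z₀ + z₂ = 1.534; 1 − a(z₀+z₂) = 0.8788; argument = 1.6345 → 1.63; α₂ = 0.9484; rank = 474; θ*₍474₎ = 47.2.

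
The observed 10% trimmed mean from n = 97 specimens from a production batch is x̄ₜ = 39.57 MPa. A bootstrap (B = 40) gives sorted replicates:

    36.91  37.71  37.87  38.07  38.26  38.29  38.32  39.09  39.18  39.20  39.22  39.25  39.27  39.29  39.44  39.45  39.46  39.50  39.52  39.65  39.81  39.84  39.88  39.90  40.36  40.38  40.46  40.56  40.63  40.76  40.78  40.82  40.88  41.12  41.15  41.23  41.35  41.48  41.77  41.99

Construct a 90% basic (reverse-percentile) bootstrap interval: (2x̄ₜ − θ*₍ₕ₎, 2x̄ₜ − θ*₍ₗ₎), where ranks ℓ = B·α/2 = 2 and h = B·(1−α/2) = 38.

(37.66, 41.43)

Percentile endpoints at ranks 2 and 38: θ*₍2₎ = 37.71, θ*₍38₎ = 41.48.
Basic interval reflects these around x̄ₜ:
  lower = 2 × 39.57 − 41.48 = 37.66
  upper = 2 × 39.57 − 37.71 = 41.43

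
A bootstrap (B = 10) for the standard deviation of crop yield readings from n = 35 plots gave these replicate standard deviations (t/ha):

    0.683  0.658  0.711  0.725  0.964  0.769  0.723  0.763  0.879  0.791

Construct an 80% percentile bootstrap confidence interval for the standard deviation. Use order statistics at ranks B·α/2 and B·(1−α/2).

(0.658, 0.879)

Sorted replicates: 0.658, 0.683, 0.711, 0.723, 0.725, 0.763, 0.769, 0.791, 0.879, 0.964
α = 0.20; lower rank = 10 × 0.100 = 1; upper rank = 10 × 0.900 = 9.
The 1st smallest replicate is 0.658; the 9th is 0.879.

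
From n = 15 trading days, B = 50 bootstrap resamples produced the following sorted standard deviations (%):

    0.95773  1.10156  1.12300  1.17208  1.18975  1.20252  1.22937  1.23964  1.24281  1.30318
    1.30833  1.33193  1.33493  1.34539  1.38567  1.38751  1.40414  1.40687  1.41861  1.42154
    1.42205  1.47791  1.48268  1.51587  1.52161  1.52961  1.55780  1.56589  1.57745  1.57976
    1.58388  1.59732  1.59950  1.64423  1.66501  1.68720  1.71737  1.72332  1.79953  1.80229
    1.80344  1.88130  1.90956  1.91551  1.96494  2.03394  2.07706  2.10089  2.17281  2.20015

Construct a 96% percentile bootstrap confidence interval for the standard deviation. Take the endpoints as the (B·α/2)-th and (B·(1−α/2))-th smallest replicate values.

α = 0.04; lower rank = 50 × 0.020 = 1; upper rank = 50 × 0.980 = 49.
The 1st smallest replicate is 0.95773; the 49th is 2.17281.

(0.95773, 2.17281)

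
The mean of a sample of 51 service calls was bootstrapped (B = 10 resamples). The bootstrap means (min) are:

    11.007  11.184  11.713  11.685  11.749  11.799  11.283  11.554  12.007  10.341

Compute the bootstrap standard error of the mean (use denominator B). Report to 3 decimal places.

SE* = 0.467

Bootstrap SE is the standard deviation of the 10 replicate means.
Mean of replicates: (11.007 + 11.184 + 11.713 + 11.685 + 11.749 + 11.799 + 11.283 + 11.554 + 12.007 + 10.341) / 10 = 114.3220 / 10 = 11.4322
Sum of squared deviations: (−0.4252)² + (−0.2482)² + (+0.2808)² + (+0.2528)² + (+0.3168)² + (+0.3668)² + (−0.1492)² + (+0.1218)² + (+0.5748)² + (−1.0912)² = 2.1783
Variance = 2.1783 / 10 = 0.2178
SE* = √0.2178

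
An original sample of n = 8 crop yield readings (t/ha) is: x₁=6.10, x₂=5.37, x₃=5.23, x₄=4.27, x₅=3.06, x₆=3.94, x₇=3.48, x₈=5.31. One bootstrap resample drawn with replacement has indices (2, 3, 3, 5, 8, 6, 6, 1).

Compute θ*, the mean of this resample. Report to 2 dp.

Resample values: 5.37, 5.23, 5.23, 3.06, 5.31, 3.94, 3.94, 6.10.
Mean = (5.37 + 5.23 + 5.23 + 3.06 + 5.31 + 3.94 + 3.94 + 6.10) / 8 = 38.180 / 8 = 4.77

θ* = 4.77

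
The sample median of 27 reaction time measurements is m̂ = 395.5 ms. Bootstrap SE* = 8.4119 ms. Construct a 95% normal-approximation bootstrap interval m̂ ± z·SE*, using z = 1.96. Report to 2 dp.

(379.01, 411.99)

Margin = 1.96 × 8.4119 = 16.487
Interval: 395.5 ± 16.487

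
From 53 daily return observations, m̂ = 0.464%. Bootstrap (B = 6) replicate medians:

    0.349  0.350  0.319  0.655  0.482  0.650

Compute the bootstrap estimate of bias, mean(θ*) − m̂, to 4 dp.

bias = +0.0035

mean(θ*) = (0.349 + 0.350 + 0.319 + 0.655 + 0.482 + 0.650) / 6 = 0.46750
bias = 0.46750 − 0.464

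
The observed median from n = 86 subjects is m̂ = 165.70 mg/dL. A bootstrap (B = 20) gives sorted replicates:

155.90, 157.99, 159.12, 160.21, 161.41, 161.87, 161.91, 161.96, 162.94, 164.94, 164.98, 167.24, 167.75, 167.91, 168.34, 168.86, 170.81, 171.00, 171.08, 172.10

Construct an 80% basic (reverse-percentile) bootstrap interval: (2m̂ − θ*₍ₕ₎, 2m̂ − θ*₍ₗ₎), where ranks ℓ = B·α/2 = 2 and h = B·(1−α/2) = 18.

Percentile endpoints at ranks 2 and 18: θ*₍2₎ = 157.99, θ*₍18₎ = 171.00.
Basic interval reflects these around m̂:
  lower = 2 × 165.70 − 171.00 = 160.40
  upper = 2 × 165.70 − 157.99 = 173.41

(160.40, 173.41)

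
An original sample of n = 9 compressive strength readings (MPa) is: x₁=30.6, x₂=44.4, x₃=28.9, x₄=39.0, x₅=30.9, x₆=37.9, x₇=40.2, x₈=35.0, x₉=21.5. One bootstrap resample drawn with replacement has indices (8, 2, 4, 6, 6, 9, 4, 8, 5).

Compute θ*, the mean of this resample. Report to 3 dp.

θ* = 35.622

Resample values: 35.0, 44.4, 39.0, 37.9, 37.9, 21.5, 39.0, 35.0, 30.9.
Mean = (35.0 + 44.4 + 39.0 + 37.9 + 37.9 + 21.5 + 39.0 + 35.0 + 30.9) / 9 = 320.60 / 9 = 35.622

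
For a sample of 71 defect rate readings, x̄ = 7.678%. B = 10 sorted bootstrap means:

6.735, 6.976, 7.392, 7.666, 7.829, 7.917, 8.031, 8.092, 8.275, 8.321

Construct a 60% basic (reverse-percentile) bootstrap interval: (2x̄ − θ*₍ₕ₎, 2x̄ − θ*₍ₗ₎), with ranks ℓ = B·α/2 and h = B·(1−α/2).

Percentile endpoints at ranks 2 and 8: θ*₍2₎ = 6.976, θ*₍8₎ = 8.092.
Basic interval reflects these around x̄:
  lower = 2 × 7.678 − 8.092 = 7.264
  upper = 2 × 7.678 − 6.976 = 8.380

(7.264, 8.380)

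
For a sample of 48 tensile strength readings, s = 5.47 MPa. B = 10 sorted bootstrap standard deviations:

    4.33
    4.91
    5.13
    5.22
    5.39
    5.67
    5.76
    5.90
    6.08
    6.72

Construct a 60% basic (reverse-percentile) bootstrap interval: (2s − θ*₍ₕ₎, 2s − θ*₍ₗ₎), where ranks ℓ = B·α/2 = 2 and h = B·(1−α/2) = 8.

(5.04, 6.03)

Percentile endpoints at ranks 2 and 8: θ*₍2₎ = 4.91, θ*₍8₎ = 5.90.
Basic interval reflects these around s:
  lower = 2 × 5.47 − 5.90 = 5.04
  upper = 2 × 5.47 − 4.91 = 6.03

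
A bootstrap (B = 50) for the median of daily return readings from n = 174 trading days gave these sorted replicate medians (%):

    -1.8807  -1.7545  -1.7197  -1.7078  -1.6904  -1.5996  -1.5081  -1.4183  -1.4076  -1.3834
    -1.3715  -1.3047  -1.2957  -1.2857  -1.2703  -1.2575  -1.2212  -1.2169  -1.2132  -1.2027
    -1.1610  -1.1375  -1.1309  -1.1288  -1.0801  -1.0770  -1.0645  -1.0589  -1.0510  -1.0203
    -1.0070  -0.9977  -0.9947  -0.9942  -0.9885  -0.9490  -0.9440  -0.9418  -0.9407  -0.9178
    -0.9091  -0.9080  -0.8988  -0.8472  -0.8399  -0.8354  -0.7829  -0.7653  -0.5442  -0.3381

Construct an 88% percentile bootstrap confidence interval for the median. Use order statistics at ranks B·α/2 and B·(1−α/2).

α = 0.12; lower rank = 50 × 0.060 = 3; upper rank = 50 × 0.940 = 47.
The 3rd smallest replicate is -1.7197; the 47th is -0.7829.

(-1.7197, -0.7829)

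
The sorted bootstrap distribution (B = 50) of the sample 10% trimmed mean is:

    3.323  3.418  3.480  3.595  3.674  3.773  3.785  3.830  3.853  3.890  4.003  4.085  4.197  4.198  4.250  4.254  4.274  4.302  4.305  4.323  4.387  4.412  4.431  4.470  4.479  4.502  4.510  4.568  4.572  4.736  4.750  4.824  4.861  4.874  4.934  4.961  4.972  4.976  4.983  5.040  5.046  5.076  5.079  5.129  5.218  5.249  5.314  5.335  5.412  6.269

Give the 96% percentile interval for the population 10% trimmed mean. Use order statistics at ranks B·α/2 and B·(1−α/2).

(3.323, 5.412)

α = 0.04; lower rank = 50 × 0.020 = 1; upper rank = 50 × 0.980 = 49.
The 1st smallest replicate is 3.323; the 49th is 5.412.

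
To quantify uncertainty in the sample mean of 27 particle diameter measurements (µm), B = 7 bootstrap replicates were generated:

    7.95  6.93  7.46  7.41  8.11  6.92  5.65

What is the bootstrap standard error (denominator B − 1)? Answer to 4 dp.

SE* = 0.8222

Bootstrap SE is the standard deviation of the 7 replicate means.
Mean of replicates: (7.95 + 6.93 + 7.46 + 7.41 + 8.11 + 6.92 + 5.65) / 7 = 50.43000 / 7 = 7.20429
Sum of squared deviations: (+0.74571)² + (−0.27429)² + (+0.25571)² + (+0.20571)² + (+0.90571)² + (−0.28429)² + (−1.55429)² = 4.05597
Variance = 4.05597 / 6 = 0.67600
SE* = √0.67600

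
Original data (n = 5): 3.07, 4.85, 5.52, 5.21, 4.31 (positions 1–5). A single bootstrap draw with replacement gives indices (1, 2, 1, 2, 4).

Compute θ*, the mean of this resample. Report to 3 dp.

Resample values: 3.07, 4.85, 3.07, 4.85, 5.21.
Mean = (3.07 + 4.85 + 3.07 + 4.85 + 5.21) / 5 = 21.050 / 5 = 4.210

θ* = 4.210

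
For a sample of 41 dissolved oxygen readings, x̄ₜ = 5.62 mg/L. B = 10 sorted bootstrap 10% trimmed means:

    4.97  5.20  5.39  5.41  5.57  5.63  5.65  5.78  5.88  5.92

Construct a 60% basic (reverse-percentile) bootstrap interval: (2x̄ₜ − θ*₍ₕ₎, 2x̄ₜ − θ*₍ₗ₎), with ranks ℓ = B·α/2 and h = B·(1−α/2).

(5.46, 6.04)

Percentile endpoints at ranks 2 and 8: θ*₍2₎ = 5.20, θ*₍8₎ = 5.78.
Basic interval reflects these around x̄ₜ:
  lower = 2 × 5.62 − 5.78 = 5.46
  upper = 2 × 5.62 − 5.20 = 6.04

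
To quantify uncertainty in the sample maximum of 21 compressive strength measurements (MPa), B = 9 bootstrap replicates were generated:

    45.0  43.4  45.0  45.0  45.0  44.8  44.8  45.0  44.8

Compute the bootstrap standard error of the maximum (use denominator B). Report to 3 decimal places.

Bootstrap SE is the standard deviation of the 9 replicate maximums.
Mean of replicates: (45.0 + 43.4 + 45.0 + 45.0 + 45.0 + 44.8 + 44.8 + 45.0 + 44.8) / 9 = 402.8000 / 9 = 44.7556
Sum of squared deviations: (+0.2444)² + (−1.3556)² + (+0.2444)² + (+0.2444)² + (+0.2444)² + (+0.0444)² + (+0.0444)² + (+0.2444)² + (+0.0444)² = 2.1422
Variance = 2.1422 / 9 = 0.2380
SE* = √0.2380

SE* = 0.488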